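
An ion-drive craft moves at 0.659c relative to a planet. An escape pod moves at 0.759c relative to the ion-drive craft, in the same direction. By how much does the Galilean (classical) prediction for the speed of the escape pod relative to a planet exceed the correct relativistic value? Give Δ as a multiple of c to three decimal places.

Galilean: u_cl = 0.759 + 0.659 = 1.4180.
Relativistic: u_rel = (0.759 + 0.659) / (1 + 0.759·0.659) = 1.4180/1.5002 = 0.9452.
Δ = 1.4180 − 0.9452 = 0.4728.
(The classical prediction exceeds c; the relativistic result does not.)

Δ = 0.473c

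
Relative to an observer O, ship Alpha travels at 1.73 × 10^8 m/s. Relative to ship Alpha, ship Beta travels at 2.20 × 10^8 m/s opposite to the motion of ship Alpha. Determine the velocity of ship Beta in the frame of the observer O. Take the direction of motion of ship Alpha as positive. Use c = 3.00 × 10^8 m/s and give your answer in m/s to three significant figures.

In units of c (dividing by 3.00 × 10^8 m/s): v = 0.577, u' = -0.733.
u = (u' + v)/(1 + u'v/c²):
u = (-0.733 + 0.577) / (1 + (-0.733)·0.577) = -0.1567/0.5771 = -0.2715
(Galilean addition would give -0.157c.)
Converting back: u = -0.2715 × 3.00 × 10^8 m/s.

-8.14 × 10^7 m/s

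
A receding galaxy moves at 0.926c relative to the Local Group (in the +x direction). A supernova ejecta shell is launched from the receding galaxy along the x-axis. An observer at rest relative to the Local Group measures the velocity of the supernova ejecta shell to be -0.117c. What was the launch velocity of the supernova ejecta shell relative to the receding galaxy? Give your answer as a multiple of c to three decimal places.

Invert the composition law: u' = (u − v)/(1 − uv/c²).
u' = (-0.117 − 0.926) / (1 − (-0.117)(0.926)) = -1.0430/1.1083 = -0.9410.

-0.941c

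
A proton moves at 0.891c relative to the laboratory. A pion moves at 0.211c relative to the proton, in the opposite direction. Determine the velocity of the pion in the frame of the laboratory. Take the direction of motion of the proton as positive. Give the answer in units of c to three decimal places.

With v = 0.891 and u' = -0.211 (in units of c),
u = (u' + v)/(1 + u'v/c²):
u = (-0.211 + 0.891) / (1 + (-0.211)·0.891) = 0.6800/0.8120 = 0.8374

+0.837c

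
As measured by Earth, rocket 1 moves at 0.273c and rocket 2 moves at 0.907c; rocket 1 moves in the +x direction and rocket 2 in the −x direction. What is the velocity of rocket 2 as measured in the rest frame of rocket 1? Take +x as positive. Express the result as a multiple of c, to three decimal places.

-0.946c

β_A = 0.273, β_B = -0.907.
Transform to A's frame with the inverse velocity-addition law: u' = (u − v)/(1 − uv/c²), taking u = β_B and v = β_A.
u' = (-0.907 − 0.273) / (1 − (0.273)(-0.907)) = -1.1800/1.2476 = -0.9458.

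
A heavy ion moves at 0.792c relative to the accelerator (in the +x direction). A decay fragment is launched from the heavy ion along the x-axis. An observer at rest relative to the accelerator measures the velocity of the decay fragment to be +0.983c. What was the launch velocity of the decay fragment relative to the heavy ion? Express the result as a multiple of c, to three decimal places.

+0.862c

Invert the composition law: u' = (u − v)/(1 − uv/c²).
u' = (0.983 − 0.792) / (1 − (0.983)(0.792)) = 0.1910/0.2215 = 0.8624.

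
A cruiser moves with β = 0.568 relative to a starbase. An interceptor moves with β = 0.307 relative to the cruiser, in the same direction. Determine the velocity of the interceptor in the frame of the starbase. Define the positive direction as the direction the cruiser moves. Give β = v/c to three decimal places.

With v = 0.568 and u' = 0.307 (in units of c),
u = (u' + v)/(1 + u'v/c²):
u = (0.307 + 0.568) / (1 + 0.307·0.568) = 0.8750/1.1744 = 0.7451

β = 0.745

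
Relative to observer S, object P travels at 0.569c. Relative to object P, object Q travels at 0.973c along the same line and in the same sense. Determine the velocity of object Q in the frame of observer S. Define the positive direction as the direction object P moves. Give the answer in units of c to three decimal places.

0.993c

With v = 0.569 and u' = 0.973 (in units of c),
u = (u' + v)/(1 + u'v/c²):
u = (0.973 + 0.569) / (1 + 0.973·0.569) = 1.5420/1.5536 = 0.9925
(Galilean addition would give +1.542c, exceeding c.)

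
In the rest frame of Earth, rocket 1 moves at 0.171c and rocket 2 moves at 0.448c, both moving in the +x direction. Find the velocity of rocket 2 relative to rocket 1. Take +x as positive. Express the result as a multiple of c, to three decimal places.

β_A = 0.171, β_B = 0.448.
Transform to A's frame with the inverse velocity-addition law: u' = (u − v)/(1 − uv/c²), taking u = β_B and v = β_A.
u' = (0.448 − 0.171) / (1 − (0.171)(0.448)) = 0.2770/0.9234 = 0.3000.

+0.300c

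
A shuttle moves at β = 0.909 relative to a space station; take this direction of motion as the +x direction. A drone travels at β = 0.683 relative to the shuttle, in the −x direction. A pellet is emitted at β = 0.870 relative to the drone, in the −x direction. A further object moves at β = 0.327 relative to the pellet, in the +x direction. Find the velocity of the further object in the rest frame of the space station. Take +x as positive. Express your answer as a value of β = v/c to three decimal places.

Apply u = (u' + v)/(1 + u'v/c²) successively, working outward toward the space station.
Start: velocity of the shuttle relative to the space station = 0.9090c.
Compose with the drone (u' = -0.683 in the shuttle frame): u_1 = (-0.683 + 0.909) / (1 + (-0.683)·0.909) = 0.2260/0.3792 = 0.5961.
Compose with the pellet (u' = -0.870 in the drone frame): u_2 = (-0.870 + 0.596) / (1 + (-0.870)·0.596) = -0.2739/0.4814 = -0.5690.
Compose with the further object (u' = 0.327 in the pellet frame): u_3 = (0.327 + (-0.569)) / (1 + 0.327·(-0.569)) = -0.2420/0.8139 = -0.2973.

β = -0.297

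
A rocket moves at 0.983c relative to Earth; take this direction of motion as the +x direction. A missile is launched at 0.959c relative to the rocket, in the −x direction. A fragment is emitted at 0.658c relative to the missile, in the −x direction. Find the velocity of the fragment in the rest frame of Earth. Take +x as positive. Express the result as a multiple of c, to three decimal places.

Apply u = (u' + v)/(1 + u'v/c²) successively, working outward toward Earth.
Start: velocity of the rocket relative to Earth = 0.9830c.
Compose with the missile (u' = -0.959 in the rocket frame): u_1 = (-0.959 + 0.983) / (1 + (-0.959)·0.983) = 0.0240/0.0573 = 0.4188.
Compose with the fragment (u' = -0.658 in the missile frame): u_2 = (-0.658 + 0.419) / (1 + (-0.658)·0.419) = -0.2392/0.7244 = -0.3302.

-0.330c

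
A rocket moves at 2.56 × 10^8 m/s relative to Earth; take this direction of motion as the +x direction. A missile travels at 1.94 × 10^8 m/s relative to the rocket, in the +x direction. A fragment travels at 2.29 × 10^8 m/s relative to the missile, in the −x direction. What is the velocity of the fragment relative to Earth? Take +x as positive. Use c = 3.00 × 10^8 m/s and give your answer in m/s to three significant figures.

+2.33 × 10^8 m/s

Apply u = (u' + v)/(1 + u'v/c²) successively, working outward toward Earth.
(Dividing each given speed by c = 3.00 × 10^8 m/s to work in units of c.)
Start: velocity of the rocket relative to Earth = 0.8533c.
Compose with the missile (u' = 0.647 in the rocket frame): u_1 = (0.647 + 0.853) / (1 + 0.647·0.853) = 1.5000/1.5518 = 0.9666.
Compose with the fragment (u' = -0.763 in the missile frame): u_2 = (-0.763 + 0.967) / (1 + (-0.763)·0.967) = 0.2033/0.2622 = 0.7754.
So u = 0.7754 × 3.00 × 10^8 m/s.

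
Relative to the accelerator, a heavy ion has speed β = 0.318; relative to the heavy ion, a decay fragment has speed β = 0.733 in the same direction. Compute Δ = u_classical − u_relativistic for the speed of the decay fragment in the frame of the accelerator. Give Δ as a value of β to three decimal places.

Galilean: u_cl = 0.733 + 0.318 = 1.0510.
Relativistic: u_rel = (0.733 + 0.318) / (1 + 0.733·0.318) = 1.0510/1.2331 = 0.8523.
Δ = 1.0510 − 0.8523 = 0.1987.
(The classical prediction exceeds c; the relativistic result does not.)

Δ = 0.199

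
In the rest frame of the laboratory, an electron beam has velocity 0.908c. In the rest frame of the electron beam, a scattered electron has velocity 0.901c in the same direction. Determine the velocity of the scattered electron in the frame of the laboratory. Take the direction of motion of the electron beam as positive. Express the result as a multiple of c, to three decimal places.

With v = 0.908 and u' = 0.901 (in units of c),
u = (u' + v)/(1 + u'v/c²):
u = (0.901 + 0.908) / (1 + 0.901·0.908) = 1.8090/1.8181 = 0.9950
(Galilean addition would give +1.809c, exceeding c.)

0.995c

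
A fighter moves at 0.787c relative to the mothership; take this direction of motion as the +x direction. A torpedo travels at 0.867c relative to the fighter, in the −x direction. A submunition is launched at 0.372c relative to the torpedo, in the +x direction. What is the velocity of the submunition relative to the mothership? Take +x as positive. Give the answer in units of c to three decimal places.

Apply u = (u' + v)/(1 + u'v/c²) successively, working outward toward the mothership.
Start: velocity of the fighter relative to the mothership = 0.7870c.
Compose with the torpedo (u' = -0.867 in the fighter frame): u_1 = (-0.867 + 0.787) / (1 + (-0.867)·0.787) = -0.0800/0.3177 = -0.2518.
Compose with the submunition (u' = 0.372 in the torpedo frame): u_2 = (0.372 + (-0.252)) / (1 + 0.372·(-0.252)) = 0.1202/0.9063 = 0.1326.

+0.133c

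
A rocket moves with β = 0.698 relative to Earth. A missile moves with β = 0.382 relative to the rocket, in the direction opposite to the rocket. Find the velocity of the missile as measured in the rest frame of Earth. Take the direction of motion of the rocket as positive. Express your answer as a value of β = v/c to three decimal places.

With v = 0.698 and u' = -0.382 (in units of c),
u = (u' + v)/(1 + u'v/c²):
u = (-0.382 + 0.698) / (1 + (-0.382)·0.698) = 0.3160/0.7334 = 0.4309
(Galilean addition would give +0.316c.)

β = +0.431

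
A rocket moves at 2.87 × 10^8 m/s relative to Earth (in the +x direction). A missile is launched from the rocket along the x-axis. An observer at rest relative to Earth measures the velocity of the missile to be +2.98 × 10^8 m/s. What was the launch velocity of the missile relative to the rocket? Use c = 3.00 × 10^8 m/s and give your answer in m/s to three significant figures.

v = 0.957c, u = 0.993c.
Invert the composition law: u' = (u − v)/(1 − uv/c²).
u' = (0.993 − 0.957) / (1 − (0.993)(0.957)) = 0.0367/0.0497 = 0.7376.
u' = 0.7376 × 3.00 × 10^8 m/s.

+2.21 × 10^8 m/s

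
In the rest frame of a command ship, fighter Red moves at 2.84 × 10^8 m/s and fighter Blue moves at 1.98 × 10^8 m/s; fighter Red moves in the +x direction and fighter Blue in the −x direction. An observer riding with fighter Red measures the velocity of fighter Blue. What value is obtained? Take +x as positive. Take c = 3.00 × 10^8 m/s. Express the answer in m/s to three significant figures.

β_A = 0.947, β_B = -0.660 (dividing each by c = 3.00 × 10^8 m/s).
Transform to A's frame with the inverse velocity-addition law: u' = (u − v)/(1 − uv/c²), taking u = β_B and v = β_A.
u' = (-0.660 − 0.947) / (1 − (0.947)(-0.660)) = -1.6067/1.6248 = -0.9888.
u' = -0.9888 × 3.00 × 10^8 m/s.

-2.97 × 10^8 m/s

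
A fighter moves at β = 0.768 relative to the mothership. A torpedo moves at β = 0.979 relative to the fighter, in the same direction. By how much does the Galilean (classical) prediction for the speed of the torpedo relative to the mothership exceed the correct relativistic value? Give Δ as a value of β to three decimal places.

Δ = 0.750

Galilean: u_cl = 0.979 + 0.768 = 1.7470.
Relativistic: u_rel = (0.979 + 0.768) / (1 + 0.979·0.768) = 1.7470/1.7519 = 0.9972.
Δ = 1.7470 − 0.9972 = 0.7498.
(The classical prediction exceeds c; the relativistic result does not.)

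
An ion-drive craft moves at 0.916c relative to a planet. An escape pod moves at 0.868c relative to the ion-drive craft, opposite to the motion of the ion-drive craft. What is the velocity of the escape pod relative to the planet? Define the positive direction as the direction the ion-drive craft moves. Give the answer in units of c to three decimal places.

With v = 0.916 and u' = -0.868 (in units of c),
u = (u' + v)/(1 + u'v/c²):
u = (-0.868 + 0.916) / (1 + (-0.868)·0.916) = 0.0480/0.2049 = 0.2342
(Galilean addition would give +0.048c.)

+0.234c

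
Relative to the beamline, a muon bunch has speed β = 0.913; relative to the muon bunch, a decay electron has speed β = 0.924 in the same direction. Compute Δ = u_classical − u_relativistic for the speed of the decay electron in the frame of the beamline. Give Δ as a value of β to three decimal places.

Galilean: u_cl = 0.924 + 0.913 = 1.8370.
Relativistic: u_rel = (0.924 + 0.913) / (1 + 0.924·0.913) = 1.8370/1.8436 = 0.9964.
Δ = 1.8370 − 0.9964 = 0.8406.
(The classical prediction exceeds c; the relativistic result does not.)

Δ = 0.841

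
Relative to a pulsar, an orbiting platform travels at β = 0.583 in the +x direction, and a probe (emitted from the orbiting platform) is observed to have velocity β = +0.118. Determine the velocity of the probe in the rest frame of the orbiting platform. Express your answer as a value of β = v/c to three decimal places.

β = -0.499

Invert the composition law: u' = (u − v)/(1 − uv/c²).
u' = (0.118 − 0.583) / (1 − (0.118)(0.583)) = -0.4650/0.9312 = -0.4994.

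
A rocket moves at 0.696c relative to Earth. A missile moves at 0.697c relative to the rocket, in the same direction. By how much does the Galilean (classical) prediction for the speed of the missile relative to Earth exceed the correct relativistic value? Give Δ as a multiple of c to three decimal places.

Δ = 0.455c

Galilean: u_cl = 0.697 + 0.696 = 1.3930.
Relativistic: u_rel = (0.697 + 0.696) / (1 + 0.697·0.696) = 1.3930/1.4851 = 0.9380.
Δ = 1.3930 − 0.9380 = 0.4550.
(The classical prediction exceeds c; the relativistic result does not.)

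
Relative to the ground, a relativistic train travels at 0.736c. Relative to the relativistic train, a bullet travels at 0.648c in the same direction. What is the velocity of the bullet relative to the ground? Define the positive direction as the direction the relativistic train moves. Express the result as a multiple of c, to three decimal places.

0.937c

With v = 0.736 and u' = 0.648 (in units of c),
u = (u' + v)/(1 + u'v/c²):
u = (0.648 + 0.736) / (1 + 0.648·0.736) = 1.3840/1.4769 = 0.9371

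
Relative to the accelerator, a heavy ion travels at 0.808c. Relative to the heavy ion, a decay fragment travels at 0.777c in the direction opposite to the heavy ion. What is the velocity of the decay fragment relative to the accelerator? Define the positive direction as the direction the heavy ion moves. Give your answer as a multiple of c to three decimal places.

With v = 0.808 and u' = -0.777 (in units of c),
u = (u' + v)/(1 + u'v/c²):
u = (-0.777 + 0.808) / (1 + (-0.777)·0.808) = 0.0310/0.3722 = 0.0833
(Galilean addition would give +0.031c.)

+0.083c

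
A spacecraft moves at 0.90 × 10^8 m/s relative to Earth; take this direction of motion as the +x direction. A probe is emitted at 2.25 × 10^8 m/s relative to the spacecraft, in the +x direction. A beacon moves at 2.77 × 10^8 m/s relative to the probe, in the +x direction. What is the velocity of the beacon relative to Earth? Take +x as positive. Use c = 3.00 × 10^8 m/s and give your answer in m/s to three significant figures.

Apply u = (u' + v)/(1 + u'v/c²) successively, working outward toward Earth.
(Dividing each given speed by c = 3.00 × 10^8 m/s to work in units of c.)
Start: velocity of the spacecraft relative to Earth = 0.3000c.
Compose with the probe (u' = 0.750 in the spacecraft frame): u_1 = (0.750 + 0.300) / (1 + 0.750·0.300) = 1.0500/1.2250 = 0.8571.
Compose with the beacon (u' = 0.923 in the probe frame): u_2 = (0.923 + 0.857) / (1 + 0.923·0.857) = 1.7805/1.7914 = 0.9939.
So u = 0.9939 × 3.00 × 10^8 m/s.

2.98 × 10^8 m/s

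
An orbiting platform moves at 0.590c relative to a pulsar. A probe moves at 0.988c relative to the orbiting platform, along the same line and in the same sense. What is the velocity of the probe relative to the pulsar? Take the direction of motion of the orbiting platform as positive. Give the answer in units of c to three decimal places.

0.997c

With v = 0.590 and u' = 0.988 (in units of c),
u = (u' + v)/(1 + u'v/c²):
u = (0.988 + 0.590) / (1 + 0.988·0.590) = 1.5780/1.5829 = 0.9969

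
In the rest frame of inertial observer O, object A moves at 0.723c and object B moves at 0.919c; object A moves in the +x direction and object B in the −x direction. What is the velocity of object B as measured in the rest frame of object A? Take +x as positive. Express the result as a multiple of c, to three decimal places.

-0.987c

β_A = 0.723, β_B = -0.919.
Transform to A's frame with the inverse velocity-addition law: u' = (u − v)/(1 − uv/c²), taking u = β_B and v = β_A.
u' = (-0.919 − 0.723) / (1 − (0.723)(-0.919)) = -1.6420/1.6644 = -0.9865.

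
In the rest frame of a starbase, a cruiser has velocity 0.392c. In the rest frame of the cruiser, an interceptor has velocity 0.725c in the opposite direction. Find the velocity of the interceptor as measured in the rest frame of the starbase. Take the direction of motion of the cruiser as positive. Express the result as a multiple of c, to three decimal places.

-0.465c

With v = 0.392 and u' = -0.725 (in units of c),
u = (u' + v)/(1 + u'v/c²):
u = (-0.725 + 0.392) / (1 + (-0.725)·0.392) = -0.3330/0.7158 = -0.4652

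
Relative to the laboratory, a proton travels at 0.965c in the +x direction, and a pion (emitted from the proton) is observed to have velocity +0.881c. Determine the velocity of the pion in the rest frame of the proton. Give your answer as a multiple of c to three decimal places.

-0.561c

Invert the composition law: u' = (u − v)/(1 − uv/c²).
u' = (0.881 − 0.965) / (1 − (0.881)(0.965)) = -0.0840/0.1498 = -0.5606.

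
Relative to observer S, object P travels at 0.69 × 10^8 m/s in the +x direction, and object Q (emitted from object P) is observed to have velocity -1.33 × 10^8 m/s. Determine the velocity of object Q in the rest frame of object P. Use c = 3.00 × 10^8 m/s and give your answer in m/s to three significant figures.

v = 0.230c, u = -0.443c.
Invert the composition law: u' = (u − v)/(1 − uv/c²).
u' = (-0.443 − 0.230) / (1 − (-0.443)(0.230)) = -0.6733/1.1020 = -0.6110.
u' = -0.6110 × 3.00 × 10^8 m/s.

-1.83 × 10^8 m/s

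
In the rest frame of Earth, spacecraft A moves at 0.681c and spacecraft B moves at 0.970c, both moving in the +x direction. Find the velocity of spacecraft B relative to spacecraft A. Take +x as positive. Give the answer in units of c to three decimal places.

+0.851c

β_A = 0.681, β_B = 0.970.
Transform to A's frame with the inverse velocity-addition law: u' = (u − v)/(1 − uv/c²), taking u = β_B and v = β_A.
u' = (0.970 − 0.681) / (1 − (0.681)(0.970)) = 0.2890/0.3394 = 0.8514.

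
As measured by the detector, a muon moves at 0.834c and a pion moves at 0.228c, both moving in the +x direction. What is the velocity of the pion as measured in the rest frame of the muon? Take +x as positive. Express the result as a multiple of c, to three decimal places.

-0.748c

β_A = 0.834, β_B = 0.228.
Transform to A's frame with the inverse velocity-addition law: u' = (u − v)/(1 − uv/c²), taking u = β_B and v = β_A.
u' = (0.228 − 0.834) / (1 − (0.834)(0.228)) = -0.6060/0.8098 = -0.7483.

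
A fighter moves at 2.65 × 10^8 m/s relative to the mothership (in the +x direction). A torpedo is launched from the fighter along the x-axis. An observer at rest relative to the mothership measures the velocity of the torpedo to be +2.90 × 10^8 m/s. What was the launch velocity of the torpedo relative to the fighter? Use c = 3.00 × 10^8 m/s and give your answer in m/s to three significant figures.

v = 0.883c, u = 0.967c.
Invert the composition law: u' = (u − v)/(1 − uv/c²).
u' = (0.967 − 0.883) / (1 − (0.967)(0.883)) = 0.0833/0.1461 = 0.5703.
u' = 0.5703 × 3.00 × 10^8 m/s.

+1.71 × 10^8 m/s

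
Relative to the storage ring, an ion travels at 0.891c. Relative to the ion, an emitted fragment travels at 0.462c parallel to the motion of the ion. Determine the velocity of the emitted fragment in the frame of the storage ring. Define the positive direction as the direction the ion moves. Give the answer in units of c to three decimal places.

0.958c

With v = 0.891 and u' = 0.462 (in units of c),
u = (u' + v)/(1 + u'v/c²):
u = (0.462 + 0.891) / (1 + 0.462·0.891) = 1.3530/1.4116 = 0.9585
(Galilean addition would give +1.353c, exceeding c.)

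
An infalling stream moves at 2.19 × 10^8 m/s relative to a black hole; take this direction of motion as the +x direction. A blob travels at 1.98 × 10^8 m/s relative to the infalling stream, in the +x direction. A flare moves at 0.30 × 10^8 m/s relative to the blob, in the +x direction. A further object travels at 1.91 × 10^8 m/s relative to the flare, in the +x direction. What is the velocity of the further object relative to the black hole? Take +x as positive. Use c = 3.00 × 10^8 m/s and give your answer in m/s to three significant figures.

Apply u = (u' + v)/(1 + u'v/c²) successively, working outward toward the black hole.
(Dividing each given speed by c = 3.00 × 10^8 m/s to work in units of c.)
Start: velocity of the infalling stream relative to the black hole = 0.7300c.
Compose with the blob (u' = 0.660 in the infalling stream frame): u_1 = (0.660 + 0.730) / (1 + 0.660·0.730) = 1.3900/1.4818 = 0.9380.
Compose with the flare (u' = 0.100 in the blob frame): u_2 = (0.100 + 0.938) / (1 + 0.100·0.938) = 1.0380/1.0938 = 0.9490.
Compose with the further object (u' = 0.637 in the flare frame): u_3 = (0.637 + 0.949) / (1 + 0.637·0.949) = 1.5857/1.6042 = 0.9885.
So u = 0.9885 × 3.00 × 10^8 m/s.

2.97 × 10^8 m/s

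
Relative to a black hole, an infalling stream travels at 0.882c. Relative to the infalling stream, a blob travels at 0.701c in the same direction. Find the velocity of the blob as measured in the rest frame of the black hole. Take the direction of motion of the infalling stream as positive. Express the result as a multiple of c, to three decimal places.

0.978c

With v = 0.882 and u' = 0.701 (in units of c),
u = (u' + v)/(1 + u'v/c²):
u = (0.701 + 0.882) / (1 + 0.701·0.882) = 1.5830/1.6183 = 0.9782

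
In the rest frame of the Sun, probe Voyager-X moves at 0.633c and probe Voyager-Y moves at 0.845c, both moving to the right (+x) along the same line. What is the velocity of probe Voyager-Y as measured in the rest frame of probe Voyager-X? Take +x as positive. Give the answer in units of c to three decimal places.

β_A = 0.633, β_B = 0.845.
Transform to A's frame with the inverse velocity-addition law: u' = (u − v)/(1 − uv/c²), taking u = β_B and v = β_A.
u' = (0.845 − 0.633) / (1 − (0.633)(0.845)) = 0.2120/0.4651 = 0.4558.

+0.456c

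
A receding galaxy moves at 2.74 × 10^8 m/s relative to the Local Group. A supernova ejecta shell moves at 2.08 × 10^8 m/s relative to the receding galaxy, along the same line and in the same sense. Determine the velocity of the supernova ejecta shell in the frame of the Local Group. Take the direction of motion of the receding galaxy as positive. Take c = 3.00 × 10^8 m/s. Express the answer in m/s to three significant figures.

In units of c (dividing by 3.00 × 10^8 m/s): v = 0.913, u' = 0.693.
u = (u' + v)/(1 + u'v/c²):
u = (0.693 + 0.913) / (1 + 0.693·0.913) = 1.6067/1.6332 = 0.9837
Converting back: u = 0.9837 × 3.00 × 10^8 m/s.

2.95 × 10^8 m/s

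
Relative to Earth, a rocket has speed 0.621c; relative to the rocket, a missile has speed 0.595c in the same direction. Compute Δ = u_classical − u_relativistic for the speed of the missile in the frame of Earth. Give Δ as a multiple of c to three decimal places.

Galilean: u_cl = 0.595 + 0.621 = 1.2160.
Relativistic: u_rel = (0.595 + 0.621) / (1 + 0.595·0.621) = 1.2160/1.3695 = 0.8879.
Δ = 1.2160 − 0.8879 = 0.3281.
(The classical prediction exceeds c; the relativistic result does not.)

Δ = 0.328c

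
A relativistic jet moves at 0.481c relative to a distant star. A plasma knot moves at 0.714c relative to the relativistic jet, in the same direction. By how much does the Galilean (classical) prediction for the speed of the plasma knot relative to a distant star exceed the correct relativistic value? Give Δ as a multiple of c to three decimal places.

Δ = 0.305c

Galilean: u_cl = 0.714 + 0.481 = 1.1950.
Relativistic: u_rel = (0.714 + 0.481) / (1 + 0.714·0.481) = 1.1950/1.3434 = 0.8895.
Δ = 1.1950 − 0.8895 = 0.3055.
(The classical prediction exceeds c; the relativistic result does not.)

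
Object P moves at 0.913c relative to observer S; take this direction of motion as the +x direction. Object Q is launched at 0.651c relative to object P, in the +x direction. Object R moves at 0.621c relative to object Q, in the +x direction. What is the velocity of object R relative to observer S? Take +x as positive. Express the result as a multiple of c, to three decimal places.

0.996c

Apply u = (u' + v)/(1 + u'v/c²) successively, working outward toward observer S.
Start: velocity of object P relative to observer S = 0.9130c.
Compose with object Q (u' = 0.651 in object P frame): u_1 = (0.651 + 0.913) / (1 + 0.651·0.913) = 1.5640/1.5944 = 0.9810.
Compose with object R (u' = 0.621 in object Q frame): u_2 = (0.621 + 0.981) / (1 + 0.621·0.981) = 1.6020/1.6092 = 0.9955.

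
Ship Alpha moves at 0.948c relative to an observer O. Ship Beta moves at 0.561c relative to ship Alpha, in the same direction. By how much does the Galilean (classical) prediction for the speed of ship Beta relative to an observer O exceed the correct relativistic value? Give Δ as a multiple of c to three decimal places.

Galilean: u_cl = 0.561 + 0.948 = 1.5090.
Relativistic: u_rel = (0.561 + 0.948) / (1 + 0.561·0.948) = 1.5090/1.5318 = 0.9851.
Δ = 1.5090 − 0.9851 = 0.5239.
(The classical prediction exceeds c; the relativistic result does not.)

Δ = 0.524c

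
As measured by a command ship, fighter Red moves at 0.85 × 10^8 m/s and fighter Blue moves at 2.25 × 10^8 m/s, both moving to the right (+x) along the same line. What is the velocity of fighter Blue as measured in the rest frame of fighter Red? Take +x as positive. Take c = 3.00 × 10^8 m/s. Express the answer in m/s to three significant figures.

+1.78 × 10^8 m/s

β_A = 0.283, β_B = 0.750 (dividing each by c = 3.00 × 10^8 m/s).
Transform to A's frame with the inverse velocity-addition law: u' = (u − v)/(1 − uv/c²), taking u = β_B and v = β_A.
u' = (0.750 − 0.283) / (1 − (0.283)(0.750)) = 0.4667/0.7875 = 0.5926.
u' = 0.5926 × 3.00 × 10^8 m/s.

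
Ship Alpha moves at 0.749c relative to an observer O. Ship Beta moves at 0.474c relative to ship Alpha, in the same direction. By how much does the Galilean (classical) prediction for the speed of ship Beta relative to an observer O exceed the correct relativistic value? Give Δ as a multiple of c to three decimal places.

Δ = 0.320c

Galilean: u_cl = 0.474 + 0.749 = 1.2230.
Relativistic: u_rel = (0.474 + 0.749) / (1 + 0.474·0.749) = 1.2230/1.3550 = 0.9026.
Δ = 1.2230 − 0.9026 = 0.3204.
(The classical prediction exceeds c; the relativistic result does not.)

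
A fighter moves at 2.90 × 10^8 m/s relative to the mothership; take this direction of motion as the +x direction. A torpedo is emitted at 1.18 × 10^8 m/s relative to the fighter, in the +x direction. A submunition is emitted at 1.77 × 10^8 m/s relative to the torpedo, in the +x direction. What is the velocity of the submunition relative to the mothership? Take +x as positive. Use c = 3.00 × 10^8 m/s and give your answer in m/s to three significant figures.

2.99 × 10^8 m/s

Apply u = (u' + v)/(1 + u'v/c²) successively, working outward toward the mothership.
(Dividing each given speed by c = 3.00 × 10^8 m/s to work in units of c.)
Start: velocity of the fighter relative to the mothership = 0.9667c.
Compose with the torpedo (u' = 0.393 in the fighter frame): u_1 = (0.393 + 0.967) / (1 + 0.393·0.967) = 1.3600/1.3802 = 0.9853.
Compose with the submunition (u' = 0.590 in the torpedo frame): u_2 = (0.590 + 0.985) / (1 + 0.590·0.985) = 1.5753/1.5814 = 0.9962.
So u = 0.9962 × 3.00 × 10^8 m/s.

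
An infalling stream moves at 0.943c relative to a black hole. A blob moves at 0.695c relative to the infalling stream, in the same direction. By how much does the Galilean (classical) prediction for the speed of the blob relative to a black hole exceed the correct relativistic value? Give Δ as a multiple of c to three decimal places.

Δ = 0.649c

Galilean: u_cl = 0.695 + 0.943 = 1.6380.
Relativistic: u_rel = (0.695 + 0.943) / (1 + 0.695·0.943) = 1.6380/1.6554 = 0.9895.
Δ = 1.6380 − 0.9895 = 0.6485.
(The classical prediction exceeds c; the relativistic result does not.)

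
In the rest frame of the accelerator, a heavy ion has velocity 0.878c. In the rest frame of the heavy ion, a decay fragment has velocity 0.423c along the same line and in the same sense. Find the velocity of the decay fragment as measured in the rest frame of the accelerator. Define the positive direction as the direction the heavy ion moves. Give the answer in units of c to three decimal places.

0.949c

With v = 0.878 and u' = 0.423 (in units of c),
u = (u' + v)/(1 + u'v/c²):
u = (0.423 + 0.878) / (1 + 0.423·0.878) = 1.3010/1.3714 = 0.9487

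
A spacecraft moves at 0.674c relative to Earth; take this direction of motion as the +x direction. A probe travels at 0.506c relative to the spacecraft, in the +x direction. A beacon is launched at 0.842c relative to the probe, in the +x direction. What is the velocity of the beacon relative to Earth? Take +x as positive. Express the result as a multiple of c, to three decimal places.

0.989c

Apply u = (u' + v)/(1 + u'v/c²) successively, working outward toward Earth.
Start: velocity of the spacecraft relative to Earth = 0.6740c.
Compose with the probe (u' = 0.506 in the spacecraft frame): u_1 = (0.506 + 0.674) / (1 + 0.506·0.674) = 1.1800/1.3410 = 0.8799.
Compose with the beacon (u' = 0.842 in the probe frame): u_2 = (0.842 + 0.880) / (1 + 0.842·0.880) = 1.7219/1.7409 = 0.9891.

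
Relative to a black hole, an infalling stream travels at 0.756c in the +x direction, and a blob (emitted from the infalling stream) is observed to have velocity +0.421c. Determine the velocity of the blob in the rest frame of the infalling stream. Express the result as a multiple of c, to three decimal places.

-0.491c

Invert the composition law: u' = (u − v)/(1 − uv/c²).
u' = (0.421 − 0.756) / (1 − (0.421)(0.756)) = -0.3350/0.6817 = -0.4914.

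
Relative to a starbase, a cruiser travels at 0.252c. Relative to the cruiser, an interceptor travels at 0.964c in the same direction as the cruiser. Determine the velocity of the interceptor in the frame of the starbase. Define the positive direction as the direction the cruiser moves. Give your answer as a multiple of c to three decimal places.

With v = 0.252 and u' = 0.964 (in units of c),
u = (u' + v)/(1 + u'v/c²):
u = (0.964 + 0.252) / (1 + 0.964·0.252) = 1.2160/1.2429 = 0.9783
(Galilean addition would give +1.216c, exceeding c.)

0.978c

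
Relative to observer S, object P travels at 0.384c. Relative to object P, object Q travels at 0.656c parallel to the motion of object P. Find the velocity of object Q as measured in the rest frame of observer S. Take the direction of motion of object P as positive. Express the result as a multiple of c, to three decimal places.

With v = 0.384 and u' = 0.656 (in units of c),
u = (u' + v)/(1 + u'v/c²):
u = (0.656 + 0.384) / (1 + 0.656·0.384) = 1.0400/1.2519 = 0.8307

0.831c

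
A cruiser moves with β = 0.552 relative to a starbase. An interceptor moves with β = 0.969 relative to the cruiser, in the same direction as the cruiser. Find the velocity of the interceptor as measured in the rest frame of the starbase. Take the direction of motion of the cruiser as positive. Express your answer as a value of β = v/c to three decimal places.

With v = 0.552 and u' = 0.969 (in units of c),
u = (u' + v)/(1 + u'v/c²):
u = (0.969 + 0.552) / (1 + 0.969·0.552) = 1.5210/1.5349 = 0.9910
(Galilean addition would give +1.521c, exceeding c.)

β = 0.991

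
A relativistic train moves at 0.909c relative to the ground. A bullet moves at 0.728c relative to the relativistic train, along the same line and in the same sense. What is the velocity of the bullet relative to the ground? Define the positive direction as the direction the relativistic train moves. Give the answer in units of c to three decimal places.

0.985c

With v = 0.909 and u' = 0.728 (in units of c),
u = (u' + v)/(1 + u'v/c²):
u = (0.728 + 0.909) / (1 + 0.728·0.909) = 1.6370/1.6618 = 0.9851
(Galilean addition would give +1.637c, exceeding c.)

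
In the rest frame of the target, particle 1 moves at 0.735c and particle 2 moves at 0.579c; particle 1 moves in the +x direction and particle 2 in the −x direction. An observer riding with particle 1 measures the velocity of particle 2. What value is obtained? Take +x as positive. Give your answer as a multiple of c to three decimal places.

-0.922c

β_A = 0.735, β_B = -0.579.
Transform to A's frame with the inverse velocity-addition law: u' = (u − v)/(1 − uv/c²), taking u = β_B and v = β_A.
u' = (-0.579 − 0.735) / (1 − (0.735)(-0.579)) = -1.3140/1.4256 = -0.9217.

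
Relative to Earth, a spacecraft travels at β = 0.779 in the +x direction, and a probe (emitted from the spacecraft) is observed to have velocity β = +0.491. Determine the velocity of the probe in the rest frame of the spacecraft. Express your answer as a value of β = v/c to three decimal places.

Invert the composition law: u' = (u − v)/(1 − uv/c²).
u' = (0.491 − 0.779) / (1 − (0.491)(0.779)) = -0.2880/0.6175 = -0.4664.

β = -0.466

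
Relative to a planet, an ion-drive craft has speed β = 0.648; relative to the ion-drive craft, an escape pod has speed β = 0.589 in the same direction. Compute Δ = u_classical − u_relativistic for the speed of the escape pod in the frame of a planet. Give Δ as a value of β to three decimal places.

Δ = 0.342

Galilean: u_cl = 0.589 + 0.648 = 1.2370.
Relativistic: u_rel = (0.589 + 0.648) / (1 + 0.589·0.648) = 1.2370/1.3817 = 0.8953.
Δ = 1.2370 − 0.8953 = 0.3417.
(The classical prediction exceeds c; the relativistic result does not.)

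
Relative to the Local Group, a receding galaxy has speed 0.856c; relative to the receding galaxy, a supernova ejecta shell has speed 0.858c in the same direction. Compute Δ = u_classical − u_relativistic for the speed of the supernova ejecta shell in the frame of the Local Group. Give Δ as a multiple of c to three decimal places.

Galilean: u_cl = 0.858 + 0.856 = 1.7140.
Relativistic: u_rel = (0.858 + 0.856) / (1 + 0.858·0.856) = 1.7140/1.7344 = 0.9882.
Δ = 1.7140 − 0.9882 = 0.7258.
(The classical prediction exceeds c; the relativistic result does not.)

Δ = 0.726c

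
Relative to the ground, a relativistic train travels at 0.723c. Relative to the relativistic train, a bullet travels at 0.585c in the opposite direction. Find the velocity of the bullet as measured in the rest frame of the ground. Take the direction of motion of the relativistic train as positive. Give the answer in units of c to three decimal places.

+0.239c

With v = 0.723 and u' = -0.585 (in units of c),
u = (u' + v)/(1 + u'v/c²):
u = (-0.585 + 0.723) / (1 + (-0.585)·0.723) = 0.1380/0.5770 = 0.2391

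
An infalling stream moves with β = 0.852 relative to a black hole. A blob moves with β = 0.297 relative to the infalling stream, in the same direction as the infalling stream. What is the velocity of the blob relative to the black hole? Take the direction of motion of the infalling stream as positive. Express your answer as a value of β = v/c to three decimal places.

β = 0.917

With v = 0.852 and u' = 0.297 (in units of c),
u = (u' + v)/(1 + u'v/c²):
u = (0.297 + 0.852) / (1 + 0.297·0.852) = 1.1490/1.2530 = 0.9170
(Galilean addition would give +1.149c, exceeding c.)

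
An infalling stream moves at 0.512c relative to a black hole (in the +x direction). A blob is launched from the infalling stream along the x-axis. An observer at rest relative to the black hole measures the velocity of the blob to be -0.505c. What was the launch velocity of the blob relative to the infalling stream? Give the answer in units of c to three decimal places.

-0.808c

Invert the composition law: u' = (u − v)/(1 − uv/c²).
u' = (-0.505 − 0.512) / (1 − (-0.505)(0.512)) = -1.0170/1.2586 = -0.8081.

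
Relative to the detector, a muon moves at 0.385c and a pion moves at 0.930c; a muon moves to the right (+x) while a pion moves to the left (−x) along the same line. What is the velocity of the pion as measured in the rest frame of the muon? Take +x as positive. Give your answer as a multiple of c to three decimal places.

-0.968c

β_A = 0.385, β_B = -0.930.
Transform to A's frame with the inverse velocity-addition law: u' = (u − v)/(1 − uv/c²), taking u = β_B and v = β_A.
u' = (-0.930 − 0.385) / (1 − (0.385)(-0.930)) = -1.3150/1.3580 = -0.9683.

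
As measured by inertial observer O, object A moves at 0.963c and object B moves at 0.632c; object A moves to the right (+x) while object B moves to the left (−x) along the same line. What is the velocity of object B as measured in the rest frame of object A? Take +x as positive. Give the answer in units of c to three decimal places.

-0.992c

β_A = 0.963, β_B = -0.632.
Transform to A's frame with the inverse velocity-addition law: u' = (u − v)/(1 − uv/c²), taking u = β_B and v = β_A.
u' = (-0.632 − 0.963) / (1 − (0.963)(-0.632)) = -1.5950/1.6086 = -0.9915.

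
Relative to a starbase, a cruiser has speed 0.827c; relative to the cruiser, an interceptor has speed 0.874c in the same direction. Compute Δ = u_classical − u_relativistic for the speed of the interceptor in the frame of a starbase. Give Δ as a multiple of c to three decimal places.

Galilean: u_cl = 0.874 + 0.827 = 1.7010.
Relativistic: u_rel = (0.874 + 0.827) / (1 + 0.874·0.827) = 1.7010/1.7228 = 0.9873.
Δ = 1.7010 − 0.9873 = 0.7137.
(The classical prediction exceeds c; the relativistic result does not.)

Δ = 0.714c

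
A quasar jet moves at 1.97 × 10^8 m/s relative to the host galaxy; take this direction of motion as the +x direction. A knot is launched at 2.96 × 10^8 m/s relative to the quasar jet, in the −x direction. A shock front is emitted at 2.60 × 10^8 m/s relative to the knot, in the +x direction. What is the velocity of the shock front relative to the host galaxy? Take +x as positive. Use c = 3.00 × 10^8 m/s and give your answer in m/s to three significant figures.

Apply u = (u' + v)/(1 + u'v/c²) successively, working outward toward the host galaxy.
(Dividing each given speed by c = 3.00 × 10^8 m/s to work in units of c.)
Start: velocity of the quasar jet relative to the host galaxy = 0.6567c.
Compose with the knot (u' = -0.987 in the quasar jet frame): u_1 = (-0.987 + 0.657) / (1 + (-0.987)·0.657) = -0.3300/0.3521 = -0.9373.
Compose with the shock front (u' = 0.867 in the knot frame): u_2 = (0.867 + (-0.937)) / (1 + 0.867·(-0.937)) = -0.0706/0.1877 = -0.3761.
So u = -0.3761 × 3.00 × 10^8 m/s.

-1.13 × 10^8 m/s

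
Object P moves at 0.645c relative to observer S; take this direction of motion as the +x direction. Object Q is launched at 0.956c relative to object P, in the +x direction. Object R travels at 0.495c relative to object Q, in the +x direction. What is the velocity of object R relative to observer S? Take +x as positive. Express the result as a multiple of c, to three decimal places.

Apply u = (u' + v)/(1 + u'v/c²) successively, working outward toward observer S.
Start: velocity of object P relative to observer S = 0.6450c.
Compose with object Q (u' = 0.956 in object P frame): u_1 = (0.956 + 0.645) / (1 + 0.956·0.645) = 1.6010/1.6166 = 0.9903.
Compose with object R (u' = 0.495 in object Q frame): u_2 = (0.495 + 0.990) / (1 + 0.495·0.990) = 1.4853/1.4902 = 0.9967.

0.997c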